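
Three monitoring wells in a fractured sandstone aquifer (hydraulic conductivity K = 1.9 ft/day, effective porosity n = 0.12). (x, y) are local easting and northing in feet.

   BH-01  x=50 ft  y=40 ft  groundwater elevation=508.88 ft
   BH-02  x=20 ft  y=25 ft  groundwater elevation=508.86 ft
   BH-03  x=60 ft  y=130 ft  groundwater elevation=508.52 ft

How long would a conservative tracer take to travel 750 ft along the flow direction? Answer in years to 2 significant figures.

25 years

Taking BH-01 as reference: BH-02−BH-01 = (-30, -15, -0.02); BH-03−BH-01 = (10, 90, -0.36).
Solve a·Δx + b·Δy = Δh: det = (-30)·90 − 10·(-15) = -2550.
∂h/∂x = [(-0.02)·90 − (-0.36)·(-15)] / -2550 = +0.002824
∂h/∂y = [(-30)·(-0.36) − 10·(-0.02)] / -2550 = -0.004314
|∇h| = √(0.002824² + -0.004314²) = 0.005156
Seepage velocity v = K·i/n = 1.9 × 0.005156 / 0.12 = 0.08164 ft/day.
t = 750 / 0.08164 = 9187 days = 25.2 years.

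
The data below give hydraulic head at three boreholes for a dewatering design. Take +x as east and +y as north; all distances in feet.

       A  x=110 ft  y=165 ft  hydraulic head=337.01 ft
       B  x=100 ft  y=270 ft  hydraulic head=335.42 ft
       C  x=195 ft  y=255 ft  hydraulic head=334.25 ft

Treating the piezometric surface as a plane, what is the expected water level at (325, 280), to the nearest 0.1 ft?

Differences from A: to B (Δx, Δy, Δh) = (-10, 105, -1.59); to C = (85, 90, -2.76).
Solve a·Δx + b·Δy = Δh: det = (-10)·90 − 85·105 = -9825.
∂h/∂x = [(-1.59)·90 − (-2.76)·105] / -9825 = -0.01493
∂h/∂y = [(-10)·(-2.76) − 85·(-1.59)] / -9825 = -0.01656
h(325, 280) = 337.01 + (-0.01493)·(215) + (-0.01656)·(115) = 337.01 -3.210 -1.905 = 331.895 ft.

331.9 ft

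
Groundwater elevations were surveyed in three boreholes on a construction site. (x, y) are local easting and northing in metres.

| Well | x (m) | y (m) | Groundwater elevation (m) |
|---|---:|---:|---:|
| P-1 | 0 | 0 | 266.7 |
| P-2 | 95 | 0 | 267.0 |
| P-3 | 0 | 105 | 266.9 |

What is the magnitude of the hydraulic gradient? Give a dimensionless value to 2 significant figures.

0.0037

∂h/∂x = (267.0 − 266.7) / (95 − 0) = +0.003158
∂h/∂y = (266.9 − 266.7) / (105 − 0) = +0.001905
|∇h| = √(0.003158² + 0.001905²) = 0.003688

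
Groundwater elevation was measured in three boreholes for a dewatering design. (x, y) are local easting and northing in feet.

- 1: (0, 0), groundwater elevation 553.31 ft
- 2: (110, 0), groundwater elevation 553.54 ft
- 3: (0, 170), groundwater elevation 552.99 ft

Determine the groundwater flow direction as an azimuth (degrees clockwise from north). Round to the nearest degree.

312°

∂h/∂x = (553.54 − 553.31) / (110 − 0) = +0.002091
∂h/∂y = (552.99 − 553.31) / (170 − 0) = -0.001882
Flow direction (−∇h) has components (-0.002091 E, +0.001882 N).
Azimuth = atan2(E, N) = atan2(-0.002091, +0.001882) = 312.0° ≈ 312°.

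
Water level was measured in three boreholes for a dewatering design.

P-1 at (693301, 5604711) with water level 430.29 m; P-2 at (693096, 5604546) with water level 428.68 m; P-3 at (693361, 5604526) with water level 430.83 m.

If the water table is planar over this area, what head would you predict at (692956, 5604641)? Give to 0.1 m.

Three-point gradient (reference P-1): Δ to P-2 = (-205, -165, -1.61), Δ to P-3 = (60, -185, +0.54).
∂h/∂x = +0.008091, ∂h/∂y = -0.0002948 (det = 47825).
h(692956, 5604641) = 430.29 + (+0.008091)·(-345) + (-0.0002948)·(-70) = 430.29 -2.791 +0.021 = 427.519 m.

427.5 m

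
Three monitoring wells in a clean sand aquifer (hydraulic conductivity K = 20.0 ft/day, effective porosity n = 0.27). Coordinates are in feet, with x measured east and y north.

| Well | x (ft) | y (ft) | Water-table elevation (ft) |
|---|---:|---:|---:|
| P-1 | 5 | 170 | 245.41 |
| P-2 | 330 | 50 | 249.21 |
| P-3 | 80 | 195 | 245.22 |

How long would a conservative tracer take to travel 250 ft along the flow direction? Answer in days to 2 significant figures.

Taking P-1 as reference: P-2−P-1 = (325, -120, +3.80); P-3−P-1 = (75, 25, -0.19).
Solve a·Δx + b·Δy = Δh: det = 325·25 − 75·(-120) = 17125.
∂h/∂x = [(+3.80)·25 − (-0.19)·(-120)] / 17125 = +0.004216
∂h/∂y = [325·(-0.19) − 75·(+3.80)] / 17125 = -0.02025
|∇h| = √(0.004216² + -0.02025²) = 0.02068
Seepage velocity v = K·i/n = 20.0 × 0.02068 / 0.27 = 1.532 ft/day.
t = 250 / 1.532 = 163.2 days.

160 days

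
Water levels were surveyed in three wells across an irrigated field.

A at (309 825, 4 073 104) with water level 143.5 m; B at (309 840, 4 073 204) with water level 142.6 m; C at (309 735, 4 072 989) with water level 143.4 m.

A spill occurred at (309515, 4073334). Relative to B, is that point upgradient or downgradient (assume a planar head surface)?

Differences from A: to B (Δx, Δy, Δh) = (15, 100, -0.9); to C = (-90, -115, -0.1).
Solve a·Δx + b·Δy = Δh: det = 15·(-115) − (-90)·100 = 7275.
∂h/∂x = [(-0.9)·(-115) − (-0.1)·100] / 7275 = +0.01560
∂h/∂y = [15·(-0.1) − (-90)·(-0.9)] / 7275 = -0.01134
Head at (309515, 4073334) = 143.5 + (+0.01560)·(-310) + (-0.01134)·(230) = 136.06 m.
That is lower than the 142.6 m at B, so the point is downgradient.

downgradient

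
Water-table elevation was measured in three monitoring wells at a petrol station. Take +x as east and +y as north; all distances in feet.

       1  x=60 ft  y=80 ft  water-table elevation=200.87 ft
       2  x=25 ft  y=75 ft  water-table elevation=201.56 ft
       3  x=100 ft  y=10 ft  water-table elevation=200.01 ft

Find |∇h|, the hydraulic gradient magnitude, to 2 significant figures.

0.020

With h = a·x + b·y + c and 1 as origin, the differences give:
  (-35)·a + (-5)·b = +0.69
  40·a + (-70)·b = -0.86
Eliminate b (×(-70) and ×(-5), subtract): 2650·a = -52.600 → a = ∂h/∂x = -0.01985
Back-substitute: b = ∂h/∂y = +0.0009434.
|∇h| = √(-0.01985² + 0.0009434²) = 0.01987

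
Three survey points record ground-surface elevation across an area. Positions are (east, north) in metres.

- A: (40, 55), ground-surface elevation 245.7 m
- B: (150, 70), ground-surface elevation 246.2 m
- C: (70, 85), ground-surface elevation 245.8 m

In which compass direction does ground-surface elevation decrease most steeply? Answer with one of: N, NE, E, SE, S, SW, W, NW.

W

Taking A as reference: B−A = (110, 15, +0.5); C−A = (30, 30, +0.1).
Solve a·Δx + b·Δy = Δz: det = 110·30 − 30·15 = 2850.
∂z/∂x = [(+0.5)·30 − (+0.1)·15] / 2850 = +0.004737
∂z/∂y = [110·(+0.1) − 30·(+0.5)] / 2850 = -0.001404
Steepest decrease is along −∇f = (-0.004737 E, +0.001404 N) → west.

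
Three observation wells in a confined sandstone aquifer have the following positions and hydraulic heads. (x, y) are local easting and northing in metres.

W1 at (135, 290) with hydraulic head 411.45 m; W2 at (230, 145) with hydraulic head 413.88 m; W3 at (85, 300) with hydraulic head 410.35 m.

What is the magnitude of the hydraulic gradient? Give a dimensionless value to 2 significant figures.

Taking W1 as reference: W2−W1 = (95, -145, +2.43); W3−W1 = (-50, 10, -1.10).
Solve a·Δx + b·Δy = Δh: det = 95·10 − (-50)·(-145) = -6300.
∂h/∂x = [(+2.43)·10 − (-1.10)·(-145)] / -6300 = +0.02146
∂h/∂y = [95·(-1.10) − (-50)·(+2.43)] / -6300 = -0.002698
|∇h| = √(0.02146² + -0.002698²) = 0.02163

0.022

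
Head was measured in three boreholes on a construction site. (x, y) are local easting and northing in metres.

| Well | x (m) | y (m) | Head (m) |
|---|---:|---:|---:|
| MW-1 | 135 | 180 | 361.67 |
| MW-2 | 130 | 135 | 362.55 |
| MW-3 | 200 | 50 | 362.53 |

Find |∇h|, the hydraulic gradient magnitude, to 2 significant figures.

0.027

With h = a·x + b·y + c and MW-1 as origin, the differences give:
  (-5)·a + (-45)·b = +0.88
  65·a + (-130)·b = +0.86
Eliminate b (×(-130) and ×(-45), subtract): 3575·a = -75.700 → a = ∂h/∂x = -0.02117
Back-substitute: b = ∂h/∂y = -0.01720.
|∇h| = √(-0.02117² + -0.01720²) = 0.02728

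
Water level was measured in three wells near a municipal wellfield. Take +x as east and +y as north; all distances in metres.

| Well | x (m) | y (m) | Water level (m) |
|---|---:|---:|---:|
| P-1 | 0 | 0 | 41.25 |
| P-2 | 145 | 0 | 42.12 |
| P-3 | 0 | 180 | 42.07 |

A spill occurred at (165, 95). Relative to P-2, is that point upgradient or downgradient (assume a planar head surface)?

upgradient

∂h/∂x = (42.12 − 41.25) / (145 − 0) = +0.006000
∂h/∂y = (42.07 − 41.25) / (180 − 0) = +0.004556
Head at (165, 95) = 41.25 + (+0.006000)·(165) + (+0.004556)·(95) = 42.67 m.
That is higher than the 42.12 m at P-2, so the point is upgradient.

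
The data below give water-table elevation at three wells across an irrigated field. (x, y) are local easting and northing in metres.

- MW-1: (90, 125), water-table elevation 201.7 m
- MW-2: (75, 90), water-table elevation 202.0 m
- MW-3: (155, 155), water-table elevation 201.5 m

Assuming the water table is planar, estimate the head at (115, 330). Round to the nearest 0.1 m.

Three-point gradient (reference MW-1): Δ to MW-2 = (-15, -35, +0.3), Δ to MW-3 = (65, 30, -0.2).
∂h/∂x = +0.001096, ∂h/∂y = -0.009041 (det = 1825).
h(115, 330) = 201.7 + (+0.001096)·(25) + (-0.009041)·(205) = 201.7 +0.027 -1.853 = 199.874 m.

199.9 m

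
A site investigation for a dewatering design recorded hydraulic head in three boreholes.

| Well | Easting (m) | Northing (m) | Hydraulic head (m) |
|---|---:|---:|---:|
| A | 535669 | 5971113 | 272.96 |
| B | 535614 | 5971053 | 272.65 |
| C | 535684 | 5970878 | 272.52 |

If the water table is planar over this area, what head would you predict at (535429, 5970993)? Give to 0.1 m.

Taking A as reference: B−A = (-55, -60, -0.31); C−A = (15, -235, -0.44).
Solve a·Δx + b·Δy = Δh: det = (-55)·(-235) − 15·(-60) = 13825.
∂h/∂x = [(-0.31)·(-235) − (-0.44)·(-60)] / 13825 = +0.003360
∂h/∂y = [(-55)·(-0.44) − 15·(-0.31)] / 13825 = +0.002087
h(535429, 5970993) = 272.96 + (+0.003360)·(-240) + (+0.002087)·(-120) = 272.96 -0.806 -0.250 = 271.903 m.

271.9 m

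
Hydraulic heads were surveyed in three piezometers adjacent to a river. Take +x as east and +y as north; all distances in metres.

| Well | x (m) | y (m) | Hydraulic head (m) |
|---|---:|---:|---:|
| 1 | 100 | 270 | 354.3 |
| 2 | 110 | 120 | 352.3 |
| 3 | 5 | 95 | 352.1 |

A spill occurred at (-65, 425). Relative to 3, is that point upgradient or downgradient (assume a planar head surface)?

With h = a·x + b·y + c and 1 as origin, the differences give:
  10·a + (-150)·b = -2.0
  (-95)·a + (-175)·b = -2.2
Eliminate b (×(-175) and ×(-150), subtract): -16000·a = 20.00 → a = ∂h/∂x = -0.001250
Back-substitute: b = ∂h/∂y = +0.01325.
Head at (-65, 425) = 354.3 + (-0.001250)·(-165) + (+0.01325)·(155) = 356.56 m.
That is higher than the 352.1 m at 3, so the point is upgradient.

upgradient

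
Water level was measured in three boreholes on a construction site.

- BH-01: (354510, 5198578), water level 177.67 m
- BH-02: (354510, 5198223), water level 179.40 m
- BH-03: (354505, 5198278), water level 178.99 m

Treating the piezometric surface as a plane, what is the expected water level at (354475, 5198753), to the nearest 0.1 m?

Differences from BH-01: to BH-02 (Δx, Δy, Δh) = (0, -355, +1.73); to BH-03 = (-5, -300, +1.32).
Solve a·Δx + b·Δy = Δh: det = 0·(-300) − (-5)·(-355) = -1775.
∂h/∂x = [(+1.73)·(-300) − (+1.32)·(-355)] / -1775 = +0.02839
∂h/∂y = [0·(+1.32) − (-5)·(+1.73)] / -1775 = -0.004873
h(354475, 5198753) = 177.67 + (+0.02839)·(-35) + (-0.004873)·(175) = 177.67 -0.994 -0.853 = 175.823 m.

175.8 m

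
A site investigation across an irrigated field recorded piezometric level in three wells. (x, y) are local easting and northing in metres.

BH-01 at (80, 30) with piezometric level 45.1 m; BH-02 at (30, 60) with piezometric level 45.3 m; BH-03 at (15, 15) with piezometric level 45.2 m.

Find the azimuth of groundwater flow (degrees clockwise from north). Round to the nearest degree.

Three-point gradient (reference BH-01): Δ to BH-02 = (-50, 30, +0.2), Δ to BH-03 = (-65, -15, +0.1).
∂h/∂x = -0.002222, ∂h/∂y = +0.002963 (det = 2700).
Flow direction (−∇h) has components (+0.002222 E, -0.002963 N).
Azimuth = atan2(E, N) = atan2(+0.002222, -0.002963) = 143.1° ≈ 143°.

143°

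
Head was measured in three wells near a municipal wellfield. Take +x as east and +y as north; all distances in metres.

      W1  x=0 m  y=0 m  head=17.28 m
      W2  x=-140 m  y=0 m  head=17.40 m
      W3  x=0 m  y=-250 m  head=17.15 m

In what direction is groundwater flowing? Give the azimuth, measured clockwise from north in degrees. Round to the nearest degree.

121°

∂h/∂x = (17.40 − 17.28) / (-140 − 0) = -0.0008571
∂h/∂y = (17.15 − 17.28) / (-250 − 0) = +0.0005200
Flow direction (−∇h) has components (+0.0008571 E, -0.0005200 N).
Azimuth = atan2(E, N) = atan2(+0.0008571, -0.0005200) = 121.2° ≈ 121°.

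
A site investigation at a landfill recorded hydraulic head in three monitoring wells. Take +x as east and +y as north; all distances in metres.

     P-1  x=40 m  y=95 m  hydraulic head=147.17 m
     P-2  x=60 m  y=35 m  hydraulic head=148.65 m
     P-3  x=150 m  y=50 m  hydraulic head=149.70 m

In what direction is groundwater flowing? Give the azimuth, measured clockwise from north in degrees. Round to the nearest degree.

323°

Three-point gradient (reference P-1): Δ to P-2 = (20, -60, +1.48), Δ to P-3 = (110, -45, +2.53).
∂h/∂x = +0.01495, ∂h/∂y = -0.01968 (det = 5700).
Flow direction (−∇h) has components (-0.01495 E, +0.01968 N).
Azimuth = atan2(E, N) = atan2(-0.01495, +0.01968) = 322.8° ≈ 323°.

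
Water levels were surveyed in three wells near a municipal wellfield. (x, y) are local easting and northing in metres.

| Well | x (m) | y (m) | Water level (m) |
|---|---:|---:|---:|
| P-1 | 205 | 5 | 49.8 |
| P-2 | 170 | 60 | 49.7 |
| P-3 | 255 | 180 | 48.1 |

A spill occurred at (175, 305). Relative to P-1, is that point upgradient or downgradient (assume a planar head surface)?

downgradient

With h = a·x + b·y + c and P-1 as origin, the differences give:
  (-35)·a + 55·b = -0.1
  50·a + 175·b = -1.7
Eliminate b (×175 and ×55, subtract): -8875·a = 76.00 → a = ∂h/∂x = -0.008563
Back-substitute: b = ∂h/∂y = -0.007268.
Head at (175, 305) = 49.8 + (-0.008563)·(-30) + (-0.007268)·(300) = 47.88 m.
That is lower than the 49.8 m at P-1, so the point is downgradient.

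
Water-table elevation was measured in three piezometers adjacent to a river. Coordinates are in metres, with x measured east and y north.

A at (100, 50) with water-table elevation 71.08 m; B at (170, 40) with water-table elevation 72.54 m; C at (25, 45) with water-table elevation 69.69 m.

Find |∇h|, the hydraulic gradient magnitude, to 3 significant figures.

Differences from A: to B (Δx, Δy, Δh) = (70, -10, +1.46); to C = (-75, -5, -1.39).
Solve a·Δx + b·Δy = Δh: det = 70·(-5) − (-75)·(-10) = -1100.
∂h/∂x = [(+1.46)·(-5) − (-1.39)·(-10)] / -1100 = +0.01927
∂h/∂y = [70·(-1.39) − (-75)·(+1.46)] / -1100 = -0.01109
|∇h| = √(0.01927² + -0.01109²) = 0.02223

0.0222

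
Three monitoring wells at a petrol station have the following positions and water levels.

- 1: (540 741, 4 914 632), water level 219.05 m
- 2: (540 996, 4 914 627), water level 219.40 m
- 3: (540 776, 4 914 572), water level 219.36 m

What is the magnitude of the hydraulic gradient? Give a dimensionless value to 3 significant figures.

0.00460

Taking 1 as reference: 2−1 = (255, -5, +0.35); 3−1 = (35, -60, +0.31).
Solve a·Δx + b·Δy = Δh: det = 255·(-60) − 35·(-5) = -15125.
∂h/∂x = [(+0.35)·(-60) − (+0.31)·(-5)] / -15125 = +0.001286
∂h/∂y = [255·(+0.31) − 35·(+0.35)] / -15125 = -0.004417
|∇h| = √(0.001286² + -0.004417²) = 0.0046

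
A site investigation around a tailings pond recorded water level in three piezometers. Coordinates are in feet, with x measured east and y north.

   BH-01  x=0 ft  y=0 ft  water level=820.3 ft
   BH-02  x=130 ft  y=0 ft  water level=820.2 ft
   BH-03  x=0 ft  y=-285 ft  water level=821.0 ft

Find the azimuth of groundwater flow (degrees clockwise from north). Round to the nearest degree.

017°

∂h/∂x = (820.2 − 820.3) / (130 − 0) = -0.0007692
∂h/∂y = (821.0 − 820.3) / (-285 − 0) = -0.002456
Flow direction (−∇h) has components (+0.0007692 E, +0.002456 N).
Azimuth = atan2(E, N) = atan2(+0.0007692, +0.002456) = 17.4° ≈ 017°.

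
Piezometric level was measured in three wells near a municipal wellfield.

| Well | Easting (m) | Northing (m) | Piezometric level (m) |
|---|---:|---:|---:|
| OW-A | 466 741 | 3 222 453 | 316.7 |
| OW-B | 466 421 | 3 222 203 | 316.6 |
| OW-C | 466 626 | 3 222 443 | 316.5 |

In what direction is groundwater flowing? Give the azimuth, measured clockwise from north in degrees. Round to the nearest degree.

Three-point gradient (reference OW-A): Δ to OW-B = (-320, -250, -0.1), Δ to OW-C = (-115, -10, -0.2).
∂h/∂x = +0.001918, ∂h/∂y = -0.002055 (det = -25550).
Flow direction (−∇h) has components (-0.001918 E, +0.002055 N).
Azimuth = atan2(E, N) = atan2(-0.001918, +0.002055) = 317.0° ≈ 317°.

317°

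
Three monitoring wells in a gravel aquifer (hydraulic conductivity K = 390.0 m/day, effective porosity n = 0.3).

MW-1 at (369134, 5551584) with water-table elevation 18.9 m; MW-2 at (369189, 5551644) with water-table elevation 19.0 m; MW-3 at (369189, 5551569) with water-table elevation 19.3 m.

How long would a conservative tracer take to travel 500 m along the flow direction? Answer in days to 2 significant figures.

Taking MW-1 as reference: MW-2−MW-1 = (55, 60, +0.1); MW-3−MW-1 = (55, -15, +0.4).
Solve a·Δx + b·Δy = Δh: det = 55·(-15) − 55·60 = -4125.
∂h/∂x = [(+0.1)·(-15) − (+0.4)·60] / -4125 = +0.006182
∂h/∂y = [55·(+0.4) − 55·(+0.1)] / -4125 = -0.004000
|∇h| = √(0.006182² + -0.004000²) = 0.007363
Seepage velocity v = K·i/n = 390.0 × 0.007363 / 0.3 = 9.572 m/day.
t = 500 / 9.572 = 52.24 days.

52 days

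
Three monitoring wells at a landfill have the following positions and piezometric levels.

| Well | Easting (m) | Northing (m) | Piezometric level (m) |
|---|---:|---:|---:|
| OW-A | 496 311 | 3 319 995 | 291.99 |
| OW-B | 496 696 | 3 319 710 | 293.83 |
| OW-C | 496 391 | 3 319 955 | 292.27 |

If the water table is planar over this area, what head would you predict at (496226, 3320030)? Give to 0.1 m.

291.7 m

Differences from OW-A: to OW-B (Δx, Δy, Δh) = (385, -285, +1.84); to OW-C = (80, -40, +0.28).
Solve a·Δx + b·Δy = Δh: det = 385·(-40) − 80·(-285) = 7400.
∂h/∂x = [(+1.84)·(-40) − (+0.28)·(-285)] / 7400 = +0.0008378
∂h/∂y = [385·(+0.28) − 80·(+1.84)] / 7400 = -0.005324
h(496226, 3320030) = 291.99 + (+0.0008378)·(-85) + (-0.005324)·(35) = 291.99 -0.071 -0.186 = 291.732 m.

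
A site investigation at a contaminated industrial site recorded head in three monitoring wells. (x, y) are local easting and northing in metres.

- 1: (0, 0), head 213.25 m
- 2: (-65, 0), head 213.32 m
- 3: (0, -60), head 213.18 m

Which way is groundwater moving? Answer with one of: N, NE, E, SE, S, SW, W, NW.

SE

∂h/∂x = (213.32 − 213.25) / (-65 − 0) = -0.001077
∂h/∂y = (213.18 − 213.25) / (-60 − 0) = +0.001167
Flow = −∇h = (+0.001077 east, -0.001167 north), which points southeast.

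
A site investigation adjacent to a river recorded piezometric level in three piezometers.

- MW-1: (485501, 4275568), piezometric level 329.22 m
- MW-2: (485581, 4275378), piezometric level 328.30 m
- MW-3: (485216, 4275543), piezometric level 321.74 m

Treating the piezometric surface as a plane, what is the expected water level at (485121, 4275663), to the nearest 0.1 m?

321.2 m

Taking MW-1 as reference: MW-2−MW-1 = (80, -190, -0.92); MW-3−MW-1 = (-285, -25, -7.48).
Solve a·Δx + b·Δy = Δh: det = 80·(-25) − (-285)·(-190) = -56150.
∂h/∂x = [(-0.92)·(-25) − (-7.48)·(-190)] / -56150 = +0.02490
∂h/∂y = [80·(-7.48) − (-285)·(-0.92)] / -56150 = +0.01533
h(485121, 4275663) = 329.22 + (+0.02490)·(-380) + (+0.01533)·(95) = 329.22 -9.462 +1.456 = 321.214 m.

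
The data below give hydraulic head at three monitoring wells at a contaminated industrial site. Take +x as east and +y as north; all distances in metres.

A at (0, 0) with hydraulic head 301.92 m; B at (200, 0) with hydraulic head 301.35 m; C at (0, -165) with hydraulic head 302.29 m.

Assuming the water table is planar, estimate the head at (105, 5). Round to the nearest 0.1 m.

301.6 m

∂h/∂x = (301.35 − 301.92) / (200 − 0) = -0.002850
∂h/∂y = (302.29 − 301.92) / (-165 − 0) = -0.002242
h(105, 5) = 301.92 + (-0.002850)·(105) + (-0.002242)·(5) = 301.92 -0.299 -0.011 = 301.610 m.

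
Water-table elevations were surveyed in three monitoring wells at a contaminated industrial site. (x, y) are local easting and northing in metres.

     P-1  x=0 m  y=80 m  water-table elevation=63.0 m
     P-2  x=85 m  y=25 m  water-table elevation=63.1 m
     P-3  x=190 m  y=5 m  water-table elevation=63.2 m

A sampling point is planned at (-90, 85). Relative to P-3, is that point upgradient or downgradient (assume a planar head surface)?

downgradient

With h = a·x + b·y + c and P-1 as origin, the differences give:
  85·a + (-55)·b = +0.1
  190·a + (-75)·b = +0.2
Eliminate b (×(-75) and ×(-55), subtract): 4075·a = 3.50 → a = ∂h/∂x = +0.0008589
Back-substitute: b = ∂h/∂y = -0.0004908.
Head at (-90, 85) = 63.0 + (+0.0008589)·(-90) + (-0.0004908)·(5) = 62.92 m.
That is lower than the 63.2 m at P-3, so the point is downgradient.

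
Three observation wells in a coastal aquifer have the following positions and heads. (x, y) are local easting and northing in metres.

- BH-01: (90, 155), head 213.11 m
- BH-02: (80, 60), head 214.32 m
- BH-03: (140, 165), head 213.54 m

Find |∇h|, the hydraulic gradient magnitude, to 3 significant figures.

Taking BH-01 as reference: BH-02−BH-01 = (-10, -95, +1.21); BH-03−BH-01 = (50, 10, +0.43).
Solve a·Δx + b·Δy = Δh: det = (-10)·10 − 50·(-95) = 4650.
∂h/∂x = [(+1.21)·10 − (+0.43)·(-95)] / 4650 = +0.01139
∂h/∂y = [(-10)·(+0.43) − 50·(+1.21)] / 4650 = -0.01394
|∇h| = √(0.01139² + -0.01394²) = 0.018

0.0180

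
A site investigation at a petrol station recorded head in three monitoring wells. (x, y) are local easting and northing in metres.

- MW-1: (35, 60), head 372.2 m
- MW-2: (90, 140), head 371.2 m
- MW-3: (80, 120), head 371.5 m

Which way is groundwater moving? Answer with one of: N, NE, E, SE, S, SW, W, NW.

NW

Differences from MW-1: to MW-2 (Δx, Δy, Δh) = (55, 80, -1.0); to MW-3 = (45, 60, -0.7).
Determinant of the coordinate differences = 55·60 − 45·80 = -300.
∂h/∂x = [(-1.0)·60 − (-0.7)·80] / -300 = +0.01333
∂h/∂y = [55·(-0.7) − 45·(-1.0)] / -300 = -0.02167
Flow = −∇h = (-0.01333 east, +0.02167 north), which points northwest.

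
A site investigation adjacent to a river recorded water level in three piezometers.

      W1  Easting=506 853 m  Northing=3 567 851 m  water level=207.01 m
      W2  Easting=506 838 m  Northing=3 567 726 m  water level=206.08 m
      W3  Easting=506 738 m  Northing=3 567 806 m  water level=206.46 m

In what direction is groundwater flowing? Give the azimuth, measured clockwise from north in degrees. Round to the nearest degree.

195°

Taking W1 as reference: W2−W1 = (-15, -125, -0.93); W3−W1 = (-115, -45, -0.55).
Determinant of the coordinate differences = (-15)·(-45) − (-115)·(-125) = -13700.
∂h/∂x = [(-0.93)·(-45) − (-0.55)·(-125)] / -13700 = +0.001964
∂h/∂y = [(-15)·(-0.55) − (-115)·(-0.93)] / -13700 = +0.007204
Flow direction (−∇h) has components (-0.001964 E, -0.007204 N).
Azimuth = atan2(E, N) = atan2(-0.001964, -0.007204) = 195.2° ≈ 195°.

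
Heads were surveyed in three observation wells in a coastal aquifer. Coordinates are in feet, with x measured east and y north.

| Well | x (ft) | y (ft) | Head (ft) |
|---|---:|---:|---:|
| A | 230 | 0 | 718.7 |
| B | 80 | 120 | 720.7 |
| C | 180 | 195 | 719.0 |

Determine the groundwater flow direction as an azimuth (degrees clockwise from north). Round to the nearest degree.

Taking A as reference: B−A = (-150, 120, +2.0); C−A = (-50, 195, +0.3).
Solve a·Δx + b·Δy = Δh: det = (-150)·195 − (-50)·120 = -23250.
∂h/∂x = [(+2.0)·195 − (+0.3)·120] / -23250 = -0.01523
∂h/∂y = [(-150)·(+0.3) − (-50)·(+2.0)] / -23250 = -0.002366
Flow direction (−∇h) has components (+0.01523 E, +0.002366 N).
Azimuth = atan2(E, N) = atan2(+0.01523, +0.002366) = 81.2° ≈ 081°.

081°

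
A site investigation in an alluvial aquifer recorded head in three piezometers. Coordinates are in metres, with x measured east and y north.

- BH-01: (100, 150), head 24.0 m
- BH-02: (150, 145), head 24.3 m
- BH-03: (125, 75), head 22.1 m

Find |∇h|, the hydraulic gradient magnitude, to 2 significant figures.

Differences from BH-01: to BH-02 (Δx, Δy, Δh) = (50, -5, +0.3); to BH-03 = (25, -75, -1.9).
Determinant of the coordinate differences = 50·(-75) − 25·(-5) = -3625.
∂h/∂x = [(+0.3)·(-75) − (-1.9)·(-5)] / -3625 = +0.008828
∂h/∂y = [50·(-1.9) − 25·(+0.3)] / -3625 = +0.02828
|∇h| = √(0.008828² + 0.02828²) = 0.02963

0.030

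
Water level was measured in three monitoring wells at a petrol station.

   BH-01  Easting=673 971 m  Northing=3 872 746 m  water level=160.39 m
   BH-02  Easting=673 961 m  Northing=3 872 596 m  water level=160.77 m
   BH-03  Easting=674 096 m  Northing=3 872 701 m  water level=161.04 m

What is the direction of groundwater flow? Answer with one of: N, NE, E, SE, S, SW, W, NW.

Differences from BH-01: to BH-02 (Δx, Δy, Δh) = (-10, -150, +0.38); to BH-03 = (125, -45, +0.65).
Determinant of the coordinate differences = (-10)·(-45) − 125·(-150) = 19200.
∂h/∂x = [(+0.38)·(-45) − (+0.65)·(-150)] / 19200 = +0.004187
∂h/∂y = [(-10)·(+0.65) − 125·(+0.38)] / 19200 = -0.002813
Flow = −∇h = (-0.004187 east, +0.002813 north), which points northwest.

NW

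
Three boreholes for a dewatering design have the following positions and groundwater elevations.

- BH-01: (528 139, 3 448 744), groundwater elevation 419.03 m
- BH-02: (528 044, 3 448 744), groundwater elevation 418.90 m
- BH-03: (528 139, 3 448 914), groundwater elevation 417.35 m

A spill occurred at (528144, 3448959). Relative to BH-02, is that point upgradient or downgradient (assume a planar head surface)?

∂h/∂x = (418.90 − 419.03) / (528044 − 528139) = +0.001368
∂h/∂y = (417.35 − 419.03) / (3448914 − 3448744) = -0.009882
Head at (528144, 3448959) = 419.03 + (+0.001368)·(5) + (-0.009882)·(215) = 416.91 m.
That is lower than the 418.90 m at BH-02, so the point is downgradient.

downgradient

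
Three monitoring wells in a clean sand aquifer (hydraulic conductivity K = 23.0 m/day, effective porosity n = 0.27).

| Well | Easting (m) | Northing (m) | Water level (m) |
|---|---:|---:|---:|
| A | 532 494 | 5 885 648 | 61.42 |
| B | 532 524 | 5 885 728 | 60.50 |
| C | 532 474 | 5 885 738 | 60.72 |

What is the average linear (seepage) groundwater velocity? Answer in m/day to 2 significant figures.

Differences from A: to B (Δx, Δy, Δh) = (30, 80, -0.92); to C = (-20, 90, -0.70).
Solve a·Δx + b·Δy = Δh: det = 30·90 − (-20)·80 = 4300.
∂h/∂x = [(-0.92)·90 − (-0.70)·80] / 4300 = -0.006233
∂h/∂y = [30·(-0.70) − (-20)·(-0.92)] / 4300 = -0.009163
|∇h| = √(-0.006233² + -0.009163²) = 0.01108
Seepage velocity v = K·i/n = 23.0 × 0.01108 / 0.27 = 0.9439 m/day.

0.94 m/day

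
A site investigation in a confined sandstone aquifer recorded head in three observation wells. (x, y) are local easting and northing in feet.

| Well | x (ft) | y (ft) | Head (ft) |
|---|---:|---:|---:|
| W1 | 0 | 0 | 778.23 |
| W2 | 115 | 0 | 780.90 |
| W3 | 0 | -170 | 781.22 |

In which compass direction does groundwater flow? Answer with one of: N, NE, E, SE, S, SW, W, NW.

∂h/∂x = (780.90 − 778.23) / (115 − 0) = +0.02322
∂h/∂y = (781.22 − 778.23) / (-170 − 0) = -0.01759
Flow = −∇h = (-0.02322 east, +0.01759 north), which points northwest.

NW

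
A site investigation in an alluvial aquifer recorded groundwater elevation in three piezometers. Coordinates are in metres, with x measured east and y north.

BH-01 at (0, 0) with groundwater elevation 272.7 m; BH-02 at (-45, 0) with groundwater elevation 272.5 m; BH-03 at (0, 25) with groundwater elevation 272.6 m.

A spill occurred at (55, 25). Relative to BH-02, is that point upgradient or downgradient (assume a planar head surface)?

upgradient

∂h/∂x = (272.5 − 272.7) / (-45 − 0) = +0.004444
∂h/∂y = (272.6 − 272.7) / (25 − 0) = -0.004000
Head at (55, 25) = 272.7 + (+0.004444)·(55) + (-0.004000)·(25) = 272.84 m.
That is higher than the 272.5 m at BH-02, so the point is upgradient.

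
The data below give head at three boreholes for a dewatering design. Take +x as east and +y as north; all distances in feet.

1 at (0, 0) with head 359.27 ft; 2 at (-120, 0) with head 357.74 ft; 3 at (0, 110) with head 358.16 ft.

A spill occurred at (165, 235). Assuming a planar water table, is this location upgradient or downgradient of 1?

∂h/∂x = (357.74 − 359.27) / (-120 − 0) = +0.01275
∂h/∂y = (358.16 − 359.27) / (110 − 0) = -0.01009
Head at (165, 235) = 359.27 + (+0.01275)·(165) + (-0.01009)·(235) = 359.00 ft.
That is lower than the 359.27 ft at 1, so the point is downgradient.

downgradient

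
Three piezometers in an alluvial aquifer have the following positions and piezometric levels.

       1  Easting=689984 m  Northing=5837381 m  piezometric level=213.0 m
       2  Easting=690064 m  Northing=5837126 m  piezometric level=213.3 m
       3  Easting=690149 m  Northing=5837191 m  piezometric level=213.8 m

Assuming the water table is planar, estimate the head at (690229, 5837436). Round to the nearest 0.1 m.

Three-point gradient (reference 1): Δ to 2 = (80, -255, +0.3), Δ to 3 = (165, -190, +0.8).
∂h/∂x = +0.005470, ∂h/∂y = +0.0005395 (det = 26875).
h(690229, 5837436) = 213.0 + (+0.005470)·(245) + (+0.0005395)·(55) = 213.0 +1.340 +0.030 = 214.370 m.

214.4 m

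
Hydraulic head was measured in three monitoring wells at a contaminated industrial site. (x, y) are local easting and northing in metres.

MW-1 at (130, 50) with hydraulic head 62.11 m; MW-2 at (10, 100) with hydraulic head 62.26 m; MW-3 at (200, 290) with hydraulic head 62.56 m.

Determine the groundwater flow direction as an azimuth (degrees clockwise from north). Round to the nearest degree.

Taking MW-1 as reference: MW-2−MW-1 = (-120, 50, +0.15); MW-3−MW-1 = (70, 240, +0.45).
Solve a·Δx + b·Δy = Δh: det = (-120)·240 − 70·50 = -32300.
∂h/∂x = [(+0.15)·240 − (+0.45)·50] / -32300 = -0.0004180
∂h/∂y = [(-120)·(+0.45) − 70·(+0.15)] / -32300 = +0.001997
Flow direction (−∇h) has components (+0.0004180 E, -0.001997 N).
Azimuth = atan2(E, N) = atan2(+0.0004180, -0.001997) = 168.2° ≈ 168°.

168°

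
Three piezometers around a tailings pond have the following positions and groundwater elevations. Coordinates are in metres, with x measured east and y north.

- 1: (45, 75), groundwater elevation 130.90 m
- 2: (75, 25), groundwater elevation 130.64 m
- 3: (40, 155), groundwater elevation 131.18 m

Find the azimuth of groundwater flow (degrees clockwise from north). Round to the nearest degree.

136°

Differences from 1: to 2 (Δx, Δy, Δh) = (30, -50, -0.26); to 3 = (-5, 80, +0.28).
Solve a·Δx + b·Δy = Δh: det = 30·80 − (-5)·(-50) = 2150.
∂h/∂x = [(-0.26)·80 − (+0.28)·(-50)] / 2150 = -0.003163
∂h/∂y = [30·(+0.28) − (-5)·(-0.26)] / 2150 = +0.003302
Flow direction (−∇h) has components (+0.003163 E, -0.003302 N).
Azimuth = atan2(E, N) = atan2(+0.003163, -0.003302) = 136.2° ≈ 136°.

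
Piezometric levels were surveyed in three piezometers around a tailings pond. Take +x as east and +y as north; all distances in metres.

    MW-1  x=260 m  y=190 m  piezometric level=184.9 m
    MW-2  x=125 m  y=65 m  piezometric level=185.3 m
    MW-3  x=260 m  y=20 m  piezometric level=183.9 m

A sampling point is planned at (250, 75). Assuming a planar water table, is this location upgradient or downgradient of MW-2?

Taking MW-1 as reference: MW-2−MW-1 = (-135, -125, +0.4); MW-3−MW-1 = (0, -170, -1.0).
Determinant of the coordinate differences = (-135)·(-170) − 0·(-125) = 22950.
∂h/∂x = [(+0.4)·(-170) − (-1.0)·(-125)] / 22950 = -0.008410
∂h/∂y = [(-135)·(-1.0) − 0·(+0.4)] / 22950 = +0.005882
Head at (250, 75) = 184.9 + (-0.008410)·(-10) + (+0.005882)·(-115) = 184.31 m.
That is lower than the 185.3 m at MW-2, so the point is downgradient.

downgradient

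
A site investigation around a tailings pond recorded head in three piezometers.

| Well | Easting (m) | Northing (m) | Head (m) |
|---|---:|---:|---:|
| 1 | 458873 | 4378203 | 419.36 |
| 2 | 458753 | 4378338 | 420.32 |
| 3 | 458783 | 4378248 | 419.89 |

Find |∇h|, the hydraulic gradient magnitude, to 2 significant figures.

Taking 1 as reference: 2−1 = (-120, 135, +0.96); 3−1 = (-90, 45, +0.53).
Solve a·Δx + b·Δy = Δh: det = (-120)·45 − (-90)·135 = 6750.
∂h/∂x = [(+0.96)·45 − (+0.53)·135] / 6750 = -0.004200
∂h/∂y = [(-120)·(+0.53) − (-90)·(+0.96)] / 6750 = +0.003378
|∇h| = √(-0.004200² + 0.003378²) = 0.00539

0.0054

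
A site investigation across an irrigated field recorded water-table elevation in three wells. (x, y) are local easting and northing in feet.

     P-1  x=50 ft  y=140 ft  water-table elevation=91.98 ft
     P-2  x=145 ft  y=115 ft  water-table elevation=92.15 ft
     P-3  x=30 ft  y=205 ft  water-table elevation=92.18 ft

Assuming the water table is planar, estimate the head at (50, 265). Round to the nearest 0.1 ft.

92.5 ft

Three-point gradient (reference P-1): Δ to P-2 = (95, -25, +0.17), Δ to P-3 = (-20, 65, +0.20).
∂h/∂x = +0.002828, ∂h/∂y = +0.003947 (det = 5675).
h(50, 265) = 91.98 + (+0.002828)·(0) + (+0.003947)·(125) = 91.98 +0.000 +0.493 = 92.473 ft.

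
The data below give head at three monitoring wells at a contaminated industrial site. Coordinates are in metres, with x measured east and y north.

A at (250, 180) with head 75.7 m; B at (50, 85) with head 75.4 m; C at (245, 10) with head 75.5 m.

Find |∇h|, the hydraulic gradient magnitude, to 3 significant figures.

0.00149

With h = a·x + b·y + c and A as origin, the differences give:
  (-200)·a + (-95)·b = -0.3
  (-5)·a + (-170)·b = -0.2
Eliminate b (×(-170) and ×(-95), subtract): 33525·a = 32.00 → a = ∂h/∂x = +0.0009545
Back-substitute: b = ∂h/∂y = +0.001148.
|∇h| = √(0.0009545² + 0.001148²) = 0.001493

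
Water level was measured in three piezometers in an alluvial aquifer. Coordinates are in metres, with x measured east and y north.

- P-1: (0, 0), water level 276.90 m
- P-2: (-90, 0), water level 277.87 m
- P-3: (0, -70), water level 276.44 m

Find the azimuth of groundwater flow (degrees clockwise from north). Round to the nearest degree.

121°

∂h/∂x = (277.87 − 276.90) / (-90 − 0) = -0.01078
∂h/∂y = (276.44 − 276.90) / (-70 − 0) = +0.006571
Flow direction (−∇h) has components (+0.01078 E, -0.006571 N).
Azimuth = atan2(E, N) = atan2(+0.01078, -0.006571) = 121.4° ≈ 121°.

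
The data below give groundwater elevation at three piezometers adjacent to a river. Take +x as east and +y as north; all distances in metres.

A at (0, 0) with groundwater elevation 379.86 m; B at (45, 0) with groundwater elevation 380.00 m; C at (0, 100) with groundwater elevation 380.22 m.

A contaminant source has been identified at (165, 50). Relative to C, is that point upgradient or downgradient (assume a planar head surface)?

∂h/∂x = (380.00 − 379.86) / (45 − 0) = +0.003111
∂h/∂y = (380.22 − 379.86) / (100 − 0) = +0.003600
Head at (165, 50) = 379.86 + (+0.003111)·(165) + (+0.003600)·(50) = 380.55 m.
That is higher than the 380.22 m at C, so the point is upgradient.

upgradient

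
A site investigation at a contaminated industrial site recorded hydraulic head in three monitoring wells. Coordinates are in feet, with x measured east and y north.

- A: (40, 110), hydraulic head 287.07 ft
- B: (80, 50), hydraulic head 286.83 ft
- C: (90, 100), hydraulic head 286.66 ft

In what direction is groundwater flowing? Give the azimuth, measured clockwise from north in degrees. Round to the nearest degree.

079°

With h = a·x + b·y + c and A as origin, the differences give:
  40·a + (-60)·b = -0.24
  50·a + (-10)·b = -0.41
Eliminate b (×(-10) and ×(-60), subtract): 2600·a = -22.200 → a = ∂h/∂x = -0.008538
Back-substitute: b = ∂h/∂y = -0.001692.
Flow direction (−∇h) has components (+0.008538 E, +0.001692 N).
Azimuth = atan2(E, N) = atan2(+0.008538, +0.001692) = 78.8° ≈ 079°.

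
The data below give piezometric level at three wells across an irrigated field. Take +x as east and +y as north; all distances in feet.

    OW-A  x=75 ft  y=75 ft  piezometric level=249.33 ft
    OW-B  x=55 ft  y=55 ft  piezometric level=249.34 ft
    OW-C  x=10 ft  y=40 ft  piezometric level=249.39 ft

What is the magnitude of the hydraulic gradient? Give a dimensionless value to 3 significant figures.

Differences from OW-A: to OW-B (Δx, Δy, Δh) = (-20, -20, +0.01); to OW-C = (-65, -35, +0.06).
Solve a·Δx + b·Δy = Δh: det = (-20)·(-35) − (-65)·(-20) = -600.
∂h/∂x = [(+0.01)·(-35) − (+0.06)·(-20)] / -600 = -0.001417
∂h/∂y = [(-20)·(+0.06) − (-65)·(+0.01)] / -600 = +0.0009167
|∇h| = √(-0.001417² + 0.0009167²) = 0.001688

0.00169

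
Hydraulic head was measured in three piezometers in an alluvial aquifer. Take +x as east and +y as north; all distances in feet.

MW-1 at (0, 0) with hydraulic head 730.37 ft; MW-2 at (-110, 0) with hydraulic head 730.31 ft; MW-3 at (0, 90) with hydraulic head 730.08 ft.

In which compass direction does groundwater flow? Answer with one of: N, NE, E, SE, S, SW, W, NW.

N

∂h/∂x = (730.31 − 730.37) / (-110 − 0) = +0.0005455
∂h/∂y = (730.08 − 730.37) / (90 − 0) = -0.003222
Flow = −∇h = (-0.0005455 east, +0.003222 north), which points north.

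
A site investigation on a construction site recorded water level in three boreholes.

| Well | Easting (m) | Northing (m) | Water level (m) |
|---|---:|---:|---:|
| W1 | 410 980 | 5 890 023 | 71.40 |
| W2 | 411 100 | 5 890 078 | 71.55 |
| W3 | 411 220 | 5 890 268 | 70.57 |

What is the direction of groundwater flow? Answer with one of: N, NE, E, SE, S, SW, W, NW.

Differences from W1: to W2 (Δx, Δy, Δh) = (120, 55, +0.15); to W3 = (240, 245, -0.83).
Determinant of the coordinate differences = 120·245 − 240·55 = 16200.
∂h/∂x = [(+0.15)·245 − (-0.83)·55] / 16200 = +0.005086
∂h/∂y = [120·(-0.83) − 240·(+0.15)] / 16200 = -0.008370
Flow = −∇h = (-0.005086 east, +0.008370 north), which points northwest.

NW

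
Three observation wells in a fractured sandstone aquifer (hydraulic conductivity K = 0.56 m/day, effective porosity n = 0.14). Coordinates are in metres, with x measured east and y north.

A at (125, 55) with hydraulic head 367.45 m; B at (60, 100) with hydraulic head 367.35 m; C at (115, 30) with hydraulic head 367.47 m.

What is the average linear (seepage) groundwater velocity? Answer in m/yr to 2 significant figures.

2.0 m/yr

Taking A as reference: B−A = (-65, 45, -0.10); C−A = (-10, -25, +0.02).
Solve a·Δx + b·Δy = Δh: det = (-65)·(-25) − (-10)·45 = 2075.
∂h/∂x = [(-0.10)·(-25) − (+0.02)·45] / 2075 = +0.0007711
∂h/∂y = [(-65)·(+0.02) − (-10)·(-0.10)] / 2075 = -0.001108
|∇h| = √(0.0007711² + -0.001108²) = 0.00135
Seepage velocity v = K·i/n = 0.56 × 0.00135 / 0.14 = 0.0054 m/day = 1.972 m/yr.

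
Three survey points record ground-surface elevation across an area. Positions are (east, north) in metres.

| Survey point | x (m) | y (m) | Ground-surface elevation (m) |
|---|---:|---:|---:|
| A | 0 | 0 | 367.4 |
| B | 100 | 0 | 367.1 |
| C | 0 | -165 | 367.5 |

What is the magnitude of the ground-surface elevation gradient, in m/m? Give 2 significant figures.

∂z/∂x = (367.1 − 367.4) / (100 − 0) = -0.003000
∂z/∂y = (367.5 − 367.4) / (-165 − 0) = -0.0006061
|∇f| = √(-0.003000² + -0.0006061²) = 0.003061 m/m

0.0031 m/m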